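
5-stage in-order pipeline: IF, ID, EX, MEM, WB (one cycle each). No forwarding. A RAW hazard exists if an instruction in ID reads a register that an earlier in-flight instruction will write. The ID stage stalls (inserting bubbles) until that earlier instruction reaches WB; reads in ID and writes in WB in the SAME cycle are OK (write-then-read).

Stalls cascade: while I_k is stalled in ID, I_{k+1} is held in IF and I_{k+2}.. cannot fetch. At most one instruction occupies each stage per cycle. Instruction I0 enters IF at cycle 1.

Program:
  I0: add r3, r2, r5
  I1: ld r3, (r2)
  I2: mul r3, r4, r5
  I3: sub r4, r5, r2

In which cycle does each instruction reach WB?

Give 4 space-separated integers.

Answer: 5 6 7 8

Derivation:
I0 add r3 <- r2,r5: IF@1 ID@2 stall=0 (-) EX@3 MEM@4 WB@5
I1 ld r3 <- r2: IF@2 ID@3 stall=0 (-) EX@4 MEM@5 WB@6
I2 mul r3 <- r4,r5: IF@3 ID@4 stall=0 (-) EX@5 MEM@6 WB@7
I3 sub r4 <- r5,r2: IF@4 ID@5 stall=0 (-) EX@6 MEM@7 WB@8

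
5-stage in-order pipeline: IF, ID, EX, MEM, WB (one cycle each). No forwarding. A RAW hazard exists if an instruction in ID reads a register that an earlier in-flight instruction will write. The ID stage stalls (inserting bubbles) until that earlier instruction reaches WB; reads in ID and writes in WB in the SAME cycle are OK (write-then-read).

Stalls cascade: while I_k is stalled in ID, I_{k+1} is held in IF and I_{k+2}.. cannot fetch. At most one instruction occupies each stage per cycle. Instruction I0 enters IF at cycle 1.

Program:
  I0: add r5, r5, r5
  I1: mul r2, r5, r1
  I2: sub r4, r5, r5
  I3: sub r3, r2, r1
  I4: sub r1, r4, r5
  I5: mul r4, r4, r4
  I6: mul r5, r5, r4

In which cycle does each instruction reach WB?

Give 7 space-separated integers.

I0 add r5 <- r5,r5: IF@1 ID@2 stall=0 (-) EX@3 MEM@4 WB@5
I1 mul r2 <- r5,r1: IF@2 ID@3 stall=2 (RAW on I0.r5 (WB@5)) EX@6 MEM@7 WB@8
I2 sub r4 <- r5,r5: IF@3 ID@6 stall=0 (-) EX@7 MEM@8 WB@9
I3 sub r3 <- r2,r1: IF@6 ID@7 stall=1 (RAW on I1.r2 (WB@8)) EX@9 MEM@10 WB@11
I4 sub r1 <- r4,r5: IF@7 ID@9 stall=0 (-) EX@10 MEM@11 WB@12
I5 mul r4 <- r4,r4: IF@9 ID@10 stall=0 (-) EX@11 MEM@12 WB@13
I6 mul r5 <- r5,r4: IF@10 ID@11 stall=2 (RAW on I5.r4 (WB@13)) EX@14 MEM@15 WB@16

Answer: 5 8 9 11 12 13 16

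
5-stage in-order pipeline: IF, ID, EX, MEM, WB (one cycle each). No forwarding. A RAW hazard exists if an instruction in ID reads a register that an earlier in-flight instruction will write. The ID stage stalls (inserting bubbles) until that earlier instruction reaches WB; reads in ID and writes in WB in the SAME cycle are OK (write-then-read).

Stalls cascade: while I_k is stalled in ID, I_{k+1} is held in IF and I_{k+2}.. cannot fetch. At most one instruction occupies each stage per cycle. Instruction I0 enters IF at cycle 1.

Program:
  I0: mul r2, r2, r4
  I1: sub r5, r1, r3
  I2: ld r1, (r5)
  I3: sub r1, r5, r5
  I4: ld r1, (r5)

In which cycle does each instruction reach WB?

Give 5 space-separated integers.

Answer: 5 6 9 10 11

Derivation:
I0 mul r2 <- r2,r4: IF@1 ID@2 stall=0 (-) EX@3 MEM@4 WB@5
I1 sub r5 <- r1,r3: IF@2 ID@3 stall=0 (-) EX@4 MEM@5 WB@6
I2 ld r1 <- r5: IF@3 ID@4 stall=2 (RAW on I1.r5 (WB@6)) EX@7 MEM@8 WB@9
I3 sub r1 <- r5,r5: IF@4 ID@7 stall=0 (-) EX@8 MEM@9 WB@10
I4 ld r1 <- r5: IF@7 ID@8 stall=0 (-) EX@9 MEM@10 WB@11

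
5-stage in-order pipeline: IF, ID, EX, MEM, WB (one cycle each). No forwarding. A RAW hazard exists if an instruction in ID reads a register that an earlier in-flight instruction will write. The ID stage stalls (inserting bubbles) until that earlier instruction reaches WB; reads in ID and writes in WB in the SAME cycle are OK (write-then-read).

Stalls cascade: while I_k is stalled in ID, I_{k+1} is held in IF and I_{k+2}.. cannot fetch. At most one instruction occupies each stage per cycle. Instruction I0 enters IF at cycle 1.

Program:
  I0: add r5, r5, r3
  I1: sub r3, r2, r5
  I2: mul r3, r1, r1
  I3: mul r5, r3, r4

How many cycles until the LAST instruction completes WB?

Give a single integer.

Answer: 12

Derivation:
I0 add r5 <- r5,r3: IF@1 ID@2 stall=0 (-) EX@3 MEM@4 WB@5
I1 sub r3 <- r2,r5: IF@2 ID@3 stall=2 (RAW on I0.r5 (WB@5)) EX@6 MEM@7 WB@8
I2 mul r3 <- r1,r1: IF@3 ID@6 stall=0 (-) EX@7 MEM@8 WB@9
I3 mul r5 <- r3,r4: IF@6 ID@7 stall=2 (RAW on I2.r3 (WB@9)) EX@10 MEM@11 WB@12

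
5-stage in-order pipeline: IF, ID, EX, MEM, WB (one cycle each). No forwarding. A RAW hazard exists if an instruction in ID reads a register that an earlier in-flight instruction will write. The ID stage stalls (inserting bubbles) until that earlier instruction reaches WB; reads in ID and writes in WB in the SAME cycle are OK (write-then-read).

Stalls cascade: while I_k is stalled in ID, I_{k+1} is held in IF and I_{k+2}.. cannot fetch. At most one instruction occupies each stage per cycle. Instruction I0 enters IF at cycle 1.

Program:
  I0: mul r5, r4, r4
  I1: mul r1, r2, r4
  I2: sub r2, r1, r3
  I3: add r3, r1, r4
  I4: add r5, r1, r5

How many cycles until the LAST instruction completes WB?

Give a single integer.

Answer: 11

Derivation:
I0 mul r5 <- r4,r4: IF@1 ID@2 stall=0 (-) EX@3 MEM@4 WB@5
I1 mul r1 <- r2,r4: IF@2 ID@3 stall=0 (-) EX@4 MEM@5 WB@6
I2 sub r2 <- r1,r3: IF@3 ID@4 stall=2 (RAW on I1.r1 (WB@6)) EX@7 MEM@8 WB@9
I3 add r3 <- r1,r4: IF@4 ID@7 stall=0 (-) EX@8 MEM@9 WB@10
I4 add r5 <- r1,r5: IF@7 ID@8 stall=0 (-) EX@9 MEM@10 WB@11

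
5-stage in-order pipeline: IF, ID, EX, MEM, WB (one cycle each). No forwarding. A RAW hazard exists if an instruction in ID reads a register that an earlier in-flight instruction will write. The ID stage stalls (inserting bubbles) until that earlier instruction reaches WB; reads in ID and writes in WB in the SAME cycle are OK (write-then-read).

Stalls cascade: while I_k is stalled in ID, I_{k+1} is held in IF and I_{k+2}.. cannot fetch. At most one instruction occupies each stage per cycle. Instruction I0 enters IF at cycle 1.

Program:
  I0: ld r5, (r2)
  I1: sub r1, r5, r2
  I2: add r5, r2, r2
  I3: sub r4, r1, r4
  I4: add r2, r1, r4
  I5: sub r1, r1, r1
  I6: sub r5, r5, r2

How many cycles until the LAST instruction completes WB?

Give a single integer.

I0 ld r5 <- r2: IF@1 ID@2 stall=0 (-) EX@3 MEM@4 WB@5
I1 sub r1 <- r5,r2: IF@2 ID@3 stall=2 (RAW on I0.r5 (WB@5)) EX@6 MEM@7 WB@8
I2 add r5 <- r2,r2: IF@3 ID@6 stall=0 (-) EX@7 MEM@8 WB@9
I3 sub r4 <- r1,r4: IF@6 ID@7 stall=1 (RAW on I1.r1 (WB@8)) EX@9 MEM@10 WB@11
I4 add r2 <- r1,r4: IF@7 ID@9 stall=2 (RAW on I3.r4 (WB@11)) EX@12 MEM@13 WB@14
I5 sub r1 <- r1,r1: IF@9 ID@12 stall=0 (-) EX@13 MEM@14 WB@15
I6 sub r5 <- r5,r2: IF@12 ID@13 stall=1 (RAW on I4.r2 (WB@14)) EX@15 MEM@16 WB@17

Answer: 17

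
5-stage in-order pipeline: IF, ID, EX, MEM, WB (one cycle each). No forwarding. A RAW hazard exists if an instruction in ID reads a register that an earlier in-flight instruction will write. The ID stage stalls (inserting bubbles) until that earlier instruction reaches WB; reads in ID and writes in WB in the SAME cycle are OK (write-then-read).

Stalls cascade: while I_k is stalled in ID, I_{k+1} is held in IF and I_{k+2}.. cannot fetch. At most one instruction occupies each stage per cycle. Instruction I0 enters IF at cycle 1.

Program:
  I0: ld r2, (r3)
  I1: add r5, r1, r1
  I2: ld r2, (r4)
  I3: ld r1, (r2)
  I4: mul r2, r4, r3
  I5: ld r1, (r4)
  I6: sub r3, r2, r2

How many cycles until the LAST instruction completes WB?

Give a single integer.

Answer: 14

Derivation:
I0 ld r2 <- r3: IF@1 ID@2 stall=0 (-) EX@3 MEM@4 WB@5
I1 add r5 <- r1,r1: IF@2 ID@3 stall=0 (-) EX@4 MEM@5 WB@6
I2 ld r2 <- r4: IF@3 ID@4 stall=0 (-) EX@5 MEM@6 WB@7
I3 ld r1 <- r2: IF@4 ID@5 stall=2 (RAW on I2.r2 (WB@7)) EX@8 MEM@9 WB@10
I4 mul r2 <- r4,r3: IF@5 ID@8 stall=0 (-) EX@9 MEM@10 WB@11
I5 ld r1 <- r4: IF@8 ID@9 stall=0 (-) EX@10 MEM@11 WB@12
I6 sub r3 <- r2,r2: IF@9 ID@10 stall=1 (RAW on I4.r2 (WB@11)) EX@12 MEM@13 WB@14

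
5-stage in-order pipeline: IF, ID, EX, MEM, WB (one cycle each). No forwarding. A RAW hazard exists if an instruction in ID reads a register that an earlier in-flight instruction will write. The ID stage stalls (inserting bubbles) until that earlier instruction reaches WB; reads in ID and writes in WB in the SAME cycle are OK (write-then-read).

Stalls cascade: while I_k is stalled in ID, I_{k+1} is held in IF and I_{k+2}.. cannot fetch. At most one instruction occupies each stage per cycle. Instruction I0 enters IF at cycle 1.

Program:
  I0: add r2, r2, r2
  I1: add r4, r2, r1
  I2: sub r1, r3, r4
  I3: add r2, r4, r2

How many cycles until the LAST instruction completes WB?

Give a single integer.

I0 add r2 <- r2,r2: IF@1 ID@2 stall=0 (-) EX@3 MEM@4 WB@5
I1 add r4 <- r2,r1: IF@2 ID@3 stall=2 (RAW on I0.r2 (WB@5)) EX@6 MEM@7 WB@8
I2 sub r1 <- r3,r4: IF@3 ID@6 stall=2 (RAW on I1.r4 (WB@8)) EX@9 MEM@10 WB@11
I3 add r2 <- r4,r2: IF@6 ID@9 stall=0 (-) EX@10 MEM@11 WB@12

Answer: 12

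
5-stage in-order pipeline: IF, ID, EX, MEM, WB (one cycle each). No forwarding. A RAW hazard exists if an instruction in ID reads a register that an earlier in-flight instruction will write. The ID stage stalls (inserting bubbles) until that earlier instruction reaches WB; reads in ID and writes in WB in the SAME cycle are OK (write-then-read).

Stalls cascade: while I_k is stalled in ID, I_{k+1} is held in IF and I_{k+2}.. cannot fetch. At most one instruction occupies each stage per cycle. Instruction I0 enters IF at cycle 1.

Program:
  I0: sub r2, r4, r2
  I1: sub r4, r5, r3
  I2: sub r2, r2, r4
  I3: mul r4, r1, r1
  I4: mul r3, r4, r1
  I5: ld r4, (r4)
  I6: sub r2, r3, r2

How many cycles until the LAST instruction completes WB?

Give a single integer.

I0 sub r2 <- r4,r2: IF@1 ID@2 stall=0 (-) EX@3 MEM@4 WB@5
I1 sub r4 <- r5,r3: IF@2 ID@3 stall=0 (-) EX@4 MEM@5 WB@6
I2 sub r2 <- r2,r4: IF@3 ID@4 stall=2 (RAW on I1.r4 (WB@6)) EX@7 MEM@8 WB@9
I3 mul r4 <- r1,r1: IF@4 ID@7 stall=0 (-) EX@8 MEM@9 WB@10
I4 mul r3 <- r4,r1: IF@7 ID@8 stall=2 (RAW on I3.r4 (WB@10)) EX@11 MEM@12 WB@13
I5 ld r4 <- r4: IF@8 ID@11 stall=0 (-) EX@12 MEM@13 WB@14
I6 sub r2 <- r3,r2: IF@11 ID@12 stall=1 (RAW on I4.r3 (WB@13)) EX@14 MEM@15 WB@16

Answer: 16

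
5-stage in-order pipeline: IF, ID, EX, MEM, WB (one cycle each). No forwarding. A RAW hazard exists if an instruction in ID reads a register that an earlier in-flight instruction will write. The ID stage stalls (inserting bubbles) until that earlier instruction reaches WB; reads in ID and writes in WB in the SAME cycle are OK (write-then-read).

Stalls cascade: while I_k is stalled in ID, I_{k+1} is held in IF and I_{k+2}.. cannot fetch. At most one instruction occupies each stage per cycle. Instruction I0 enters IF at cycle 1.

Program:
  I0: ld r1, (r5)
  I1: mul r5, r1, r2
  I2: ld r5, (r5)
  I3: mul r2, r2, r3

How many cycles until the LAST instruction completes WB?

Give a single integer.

I0 ld r1 <- r5: IF@1 ID@2 stall=0 (-) EX@3 MEM@4 WB@5
I1 mul r5 <- r1,r2: IF@2 ID@3 stall=2 (RAW on I0.r1 (WB@5)) EX@6 MEM@7 WB@8
I2 ld r5 <- r5: IF@3 ID@6 stall=2 (RAW on I1.r5 (WB@8)) EX@9 MEM@10 WB@11
I3 mul r2 <- r2,r3: IF@6 ID@9 stall=0 (-) EX@10 MEM@11 WB@12

Answer: 12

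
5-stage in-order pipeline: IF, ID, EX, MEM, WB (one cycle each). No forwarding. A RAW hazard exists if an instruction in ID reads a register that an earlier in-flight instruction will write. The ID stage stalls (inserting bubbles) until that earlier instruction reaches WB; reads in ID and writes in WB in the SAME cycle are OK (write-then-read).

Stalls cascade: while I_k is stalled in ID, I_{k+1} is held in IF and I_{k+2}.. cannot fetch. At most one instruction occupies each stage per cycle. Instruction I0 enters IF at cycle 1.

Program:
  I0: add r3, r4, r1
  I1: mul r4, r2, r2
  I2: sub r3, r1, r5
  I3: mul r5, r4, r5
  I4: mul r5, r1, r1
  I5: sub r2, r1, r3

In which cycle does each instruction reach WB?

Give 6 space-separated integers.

I0 add r3 <- r4,r1: IF@1 ID@2 stall=0 (-) EX@3 MEM@4 WB@5
I1 mul r4 <- r2,r2: IF@2 ID@3 stall=0 (-) EX@4 MEM@5 WB@6
I2 sub r3 <- r1,r5: IF@3 ID@4 stall=0 (-) EX@5 MEM@6 WB@7
I3 mul r5 <- r4,r5: IF@4 ID@5 stall=1 (RAW on I1.r4 (WB@6)) EX@7 MEM@8 WB@9
I4 mul r5 <- r1,r1: IF@5 ID@7 stall=0 (-) EX@8 MEM@9 WB@10
I5 sub r2 <- r1,r3: IF@7 ID@8 stall=0 (-) EX@9 MEM@10 WB@11

Answer: 5 6 7 9 10 11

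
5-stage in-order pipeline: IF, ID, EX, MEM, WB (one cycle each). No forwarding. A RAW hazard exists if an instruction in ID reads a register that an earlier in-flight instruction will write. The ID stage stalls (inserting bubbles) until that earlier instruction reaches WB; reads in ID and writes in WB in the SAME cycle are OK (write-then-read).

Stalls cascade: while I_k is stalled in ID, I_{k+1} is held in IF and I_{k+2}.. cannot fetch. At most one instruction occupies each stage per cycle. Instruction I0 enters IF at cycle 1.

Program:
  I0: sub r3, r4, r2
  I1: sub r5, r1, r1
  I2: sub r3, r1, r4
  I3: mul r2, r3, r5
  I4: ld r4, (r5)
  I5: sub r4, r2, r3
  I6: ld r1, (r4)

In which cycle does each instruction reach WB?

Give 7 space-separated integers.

Answer: 5 6 7 10 11 13 16

Derivation:
I0 sub r3 <- r4,r2: IF@1 ID@2 stall=0 (-) EX@3 MEM@4 WB@5
I1 sub r5 <- r1,r1: IF@2 ID@3 stall=0 (-) EX@4 MEM@5 WB@6
I2 sub r3 <- r1,r4: IF@3 ID@4 stall=0 (-) EX@5 MEM@6 WB@7
I3 mul r2 <- r3,r5: IF@4 ID@5 stall=2 (RAW on I2.r3 (WB@7)) EX@8 MEM@9 WB@10
I4 ld r4 <- r5: IF@5 ID@8 stall=0 (-) EX@9 MEM@10 WB@11
I5 sub r4 <- r2,r3: IF@8 ID@9 stall=1 (RAW on I3.r2 (WB@10)) EX@11 MEM@12 WB@13
I6 ld r1 <- r4: IF@9 ID@11 stall=2 (RAW on I5.r4 (WB@13)) EX@14 MEM@15 WB@16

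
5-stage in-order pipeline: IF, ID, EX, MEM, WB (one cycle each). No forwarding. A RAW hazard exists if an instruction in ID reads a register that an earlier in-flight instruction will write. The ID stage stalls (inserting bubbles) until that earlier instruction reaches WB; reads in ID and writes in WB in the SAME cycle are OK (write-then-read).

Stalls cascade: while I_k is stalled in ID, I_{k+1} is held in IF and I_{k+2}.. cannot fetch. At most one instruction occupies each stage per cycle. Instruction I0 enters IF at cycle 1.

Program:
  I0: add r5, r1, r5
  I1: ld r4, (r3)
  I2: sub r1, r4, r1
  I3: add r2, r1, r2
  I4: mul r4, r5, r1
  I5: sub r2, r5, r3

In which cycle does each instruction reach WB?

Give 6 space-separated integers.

I0 add r5 <- r1,r5: IF@1 ID@2 stall=0 (-) EX@3 MEM@4 WB@5
I1 ld r4 <- r3: IF@2 ID@3 stall=0 (-) EX@4 MEM@5 WB@6
I2 sub r1 <- r4,r1: IF@3 ID@4 stall=2 (RAW on I1.r4 (WB@6)) EX@7 MEM@8 WB@9
I3 add r2 <- r1,r2: IF@4 ID@7 stall=2 (RAW on I2.r1 (WB@9)) EX@10 MEM@11 WB@12
I4 mul r4 <- r5,r1: IF@7 ID@10 stall=0 (-) EX@11 MEM@12 WB@13
I5 sub r2 <- r5,r3: IF@10 ID@11 stall=0 (-) EX@12 MEM@13 WB@14

Answer: 5 6 9 12 13 14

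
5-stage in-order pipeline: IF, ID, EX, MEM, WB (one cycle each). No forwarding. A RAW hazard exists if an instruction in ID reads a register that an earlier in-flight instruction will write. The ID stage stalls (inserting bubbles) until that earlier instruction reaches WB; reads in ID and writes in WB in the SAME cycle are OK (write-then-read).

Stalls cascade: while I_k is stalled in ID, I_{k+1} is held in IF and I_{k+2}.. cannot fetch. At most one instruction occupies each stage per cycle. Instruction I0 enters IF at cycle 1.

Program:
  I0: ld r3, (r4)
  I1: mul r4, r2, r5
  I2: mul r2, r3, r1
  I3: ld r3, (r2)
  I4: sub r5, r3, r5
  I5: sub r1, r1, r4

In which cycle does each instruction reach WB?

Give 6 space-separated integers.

Answer: 5 6 8 11 14 15

Derivation:
I0 ld r3 <- r4: IF@1 ID@2 stall=0 (-) EX@3 MEM@4 WB@5
I1 mul r4 <- r2,r5: IF@2 ID@3 stall=0 (-) EX@4 MEM@5 WB@6
I2 mul r2 <- r3,r1: IF@3 ID@4 stall=1 (RAW on I0.r3 (WB@5)) EX@6 MEM@7 WB@8
I3 ld r3 <- r2: IF@4 ID@6 stall=2 (RAW on I2.r2 (WB@8)) EX@9 MEM@10 WB@11
I4 sub r5 <- r3,r5: IF@6 ID@9 stall=2 (RAW on I3.r3 (WB@11)) EX@12 MEM@13 WB@14
I5 sub r1 <- r1,r4: IF@9 ID@12 stall=0 (-) EX@13 MEM@14 WB@15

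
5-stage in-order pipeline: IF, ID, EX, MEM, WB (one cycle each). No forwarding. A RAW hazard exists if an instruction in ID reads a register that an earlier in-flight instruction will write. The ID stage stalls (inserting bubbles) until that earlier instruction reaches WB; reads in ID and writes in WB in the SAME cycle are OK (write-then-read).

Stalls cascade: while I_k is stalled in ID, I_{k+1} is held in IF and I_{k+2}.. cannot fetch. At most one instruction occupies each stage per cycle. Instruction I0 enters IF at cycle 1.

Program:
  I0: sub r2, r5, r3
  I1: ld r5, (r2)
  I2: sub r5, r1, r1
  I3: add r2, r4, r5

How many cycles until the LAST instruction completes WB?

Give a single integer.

Answer: 12

Derivation:
I0 sub r2 <- r5,r3: IF@1 ID@2 stall=0 (-) EX@3 MEM@4 WB@5
I1 ld r5 <- r2: IF@2 ID@3 stall=2 (RAW on I0.r2 (WB@5)) EX@6 MEM@7 WB@8
I2 sub r5 <- r1,r1: IF@3 ID@6 stall=0 (-) EX@7 MEM@8 WB@9
I3 add r2 <- r4,r5: IF@6 ID@7 stall=2 (RAW on I2.r5 (WB@9)) EX@10 MEM@11 WB@12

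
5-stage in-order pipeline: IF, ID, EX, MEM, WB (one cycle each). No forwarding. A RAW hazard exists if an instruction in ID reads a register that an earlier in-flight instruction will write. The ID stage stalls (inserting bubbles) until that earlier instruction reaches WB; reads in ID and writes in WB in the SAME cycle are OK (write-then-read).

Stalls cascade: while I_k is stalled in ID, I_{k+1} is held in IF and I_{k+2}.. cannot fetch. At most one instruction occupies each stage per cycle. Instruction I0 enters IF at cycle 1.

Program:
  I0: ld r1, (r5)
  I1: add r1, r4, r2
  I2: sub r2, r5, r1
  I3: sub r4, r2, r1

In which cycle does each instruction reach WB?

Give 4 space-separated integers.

Answer: 5 6 9 12

Derivation:
I0 ld r1 <- r5: IF@1 ID@2 stall=0 (-) EX@3 MEM@4 WB@5
I1 add r1 <- r4,r2: IF@2 ID@3 stall=0 (-) EX@4 MEM@5 WB@6
I2 sub r2 <- r5,r1: IF@3 ID@4 stall=2 (RAW on I1.r1 (WB@6)) EX@7 MEM@8 WB@9
I3 sub r4 <- r2,r1: IF@4 ID@7 stall=2 (RAW on I2.r2 (WB@9)) EX@10 MEM@11 WB@12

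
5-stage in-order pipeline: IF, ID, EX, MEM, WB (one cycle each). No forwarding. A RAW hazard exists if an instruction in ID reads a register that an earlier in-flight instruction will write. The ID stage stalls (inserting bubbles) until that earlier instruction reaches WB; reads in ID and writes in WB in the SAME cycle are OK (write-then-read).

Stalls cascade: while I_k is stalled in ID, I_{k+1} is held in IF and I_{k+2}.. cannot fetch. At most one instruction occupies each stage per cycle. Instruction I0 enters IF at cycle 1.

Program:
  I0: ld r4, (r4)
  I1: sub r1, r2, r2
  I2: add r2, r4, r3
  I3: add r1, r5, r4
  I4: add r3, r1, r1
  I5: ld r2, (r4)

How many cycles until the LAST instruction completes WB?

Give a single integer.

I0 ld r4 <- r4: IF@1 ID@2 stall=0 (-) EX@3 MEM@4 WB@5
I1 sub r1 <- r2,r2: IF@2 ID@3 stall=0 (-) EX@4 MEM@5 WB@6
I2 add r2 <- r4,r3: IF@3 ID@4 stall=1 (RAW on I0.r4 (WB@5)) EX@6 MEM@7 WB@8
I3 add r1 <- r5,r4: IF@4 ID@6 stall=0 (-) EX@7 MEM@8 WB@9
I4 add r3 <- r1,r1: IF@6 ID@7 stall=2 (RAW on I3.r1 (WB@9)) EX@10 MEM@11 WB@12
I5 ld r2 <- r4: IF@7 ID@10 stall=0 (-) EX@11 MEM@12 WB@13

Answer: 13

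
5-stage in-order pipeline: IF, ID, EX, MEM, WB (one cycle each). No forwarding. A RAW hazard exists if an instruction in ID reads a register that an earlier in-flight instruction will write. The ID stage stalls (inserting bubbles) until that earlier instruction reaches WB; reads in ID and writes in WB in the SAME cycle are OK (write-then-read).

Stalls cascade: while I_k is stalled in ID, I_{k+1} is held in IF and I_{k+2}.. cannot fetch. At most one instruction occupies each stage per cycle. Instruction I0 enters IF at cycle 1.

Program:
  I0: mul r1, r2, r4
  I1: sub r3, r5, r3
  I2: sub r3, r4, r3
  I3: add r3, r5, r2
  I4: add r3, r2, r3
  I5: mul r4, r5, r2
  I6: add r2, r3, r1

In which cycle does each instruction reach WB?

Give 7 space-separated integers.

I0 mul r1 <- r2,r4: IF@1 ID@2 stall=0 (-) EX@3 MEM@4 WB@5
I1 sub r3 <- r5,r3: IF@2 ID@3 stall=0 (-) EX@4 MEM@5 WB@6
I2 sub r3 <- r4,r3: IF@3 ID@4 stall=2 (RAW on I1.r3 (WB@6)) EX@7 MEM@8 WB@9
I3 add r3 <- r5,r2: IF@4 ID@7 stall=0 (-) EX@8 MEM@9 WB@10
I4 add r3 <- r2,r3: IF@7 ID@8 stall=2 (RAW on I3.r3 (WB@10)) EX@11 MEM@12 WB@13
I5 mul r4 <- r5,r2: IF@8 ID@11 stall=0 (-) EX@12 MEM@13 WB@14
I6 add r2 <- r3,r1: IF@11 ID@12 stall=1 (RAW on I4.r3 (WB@13)) EX@14 MEM@15 WB@16

Answer: 5 6 9 10 13 14 16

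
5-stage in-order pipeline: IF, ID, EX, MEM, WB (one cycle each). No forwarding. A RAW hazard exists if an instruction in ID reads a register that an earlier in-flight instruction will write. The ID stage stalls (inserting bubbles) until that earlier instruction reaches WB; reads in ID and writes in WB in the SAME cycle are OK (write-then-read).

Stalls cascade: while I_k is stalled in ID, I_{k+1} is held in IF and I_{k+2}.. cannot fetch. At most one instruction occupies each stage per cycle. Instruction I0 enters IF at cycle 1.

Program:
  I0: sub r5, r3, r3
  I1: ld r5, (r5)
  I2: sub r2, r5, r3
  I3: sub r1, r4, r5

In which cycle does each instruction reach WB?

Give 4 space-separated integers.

Answer: 5 8 11 12

Derivation:
I0 sub r5 <- r3,r3: IF@1 ID@2 stall=0 (-) EX@3 MEM@4 WB@5
I1 ld r5 <- r5: IF@2 ID@3 stall=2 (RAW on I0.r5 (WB@5)) EX@6 MEM@7 WB@8
I2 sub r2 <- r5,r3: IF@3 ID@6 stall=2 (RAW on I1.r5 (WB@8)) EX@9 MEM@10 WB@11
I3 sub r1 <- r4,r5: IF@6 ID@9 stall=0 (-) EX@10 MEM@11 WB@12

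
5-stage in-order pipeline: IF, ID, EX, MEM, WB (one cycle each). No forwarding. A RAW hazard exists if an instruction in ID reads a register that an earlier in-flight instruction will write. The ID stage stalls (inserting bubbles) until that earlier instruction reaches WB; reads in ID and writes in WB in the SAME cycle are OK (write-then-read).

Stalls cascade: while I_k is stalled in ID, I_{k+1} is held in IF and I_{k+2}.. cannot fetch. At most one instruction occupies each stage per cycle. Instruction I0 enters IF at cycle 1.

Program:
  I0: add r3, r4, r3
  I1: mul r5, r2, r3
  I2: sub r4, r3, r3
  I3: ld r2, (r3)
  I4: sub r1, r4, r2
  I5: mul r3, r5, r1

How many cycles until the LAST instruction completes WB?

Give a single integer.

Answer: 16

Derivation:
I0 add r3 <- r4,r3: IF@1 ID@2 stall=0 (-) EX@3 MEM@4 WB@5
I1 mul r5 <- r2,r3: IF@2 ID@3 stall=2 (RAW on I0.r3 (WB@5)) EX@6 MEM@7 WB@8
I2 sub r4 <- r3,r3: IF@3 ID@6 stall=0 (-) EX@7 MEM@8 WB@9
I3 ld r2 <- r3: IF@6 ID@7 stall=0 (-) EX@8 MEM@9 WB@10
I4 sub r1 <- r4,r2: IF@7 ID@8 stall=2 (RAW on I3.r2 (WB@10)) EX@11 MEM@12 WB@13
I5 mul r3 <- r5,r1: IF@8 ID@11 stall=2 (RAW on I4.r1 (WB@13)) EX@14 MEM@15 WB@16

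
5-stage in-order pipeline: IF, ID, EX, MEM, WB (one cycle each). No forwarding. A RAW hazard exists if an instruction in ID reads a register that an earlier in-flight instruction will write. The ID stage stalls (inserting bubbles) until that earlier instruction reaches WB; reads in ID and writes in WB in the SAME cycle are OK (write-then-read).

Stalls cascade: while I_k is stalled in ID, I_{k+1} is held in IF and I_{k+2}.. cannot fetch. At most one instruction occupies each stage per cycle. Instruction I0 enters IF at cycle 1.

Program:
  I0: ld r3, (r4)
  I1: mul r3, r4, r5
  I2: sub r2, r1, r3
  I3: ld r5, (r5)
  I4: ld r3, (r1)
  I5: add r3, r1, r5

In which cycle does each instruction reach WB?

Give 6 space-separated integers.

Answer: 5 6 9 10 11 13

Derivation:
I0 ld r3 <- r4: IF@1 ID@2 stall=0 (-) EX@3 MEM@4 WB@5
I1 mul r3 <- r4,r5: IF@2 ID@3 stall=0 (-) EX@4 MEM@5 WB@6
I2 sub r2 <- r1,r3: IF@3 ID@4 stall=2 (RAW on I1.r3 (WB@6)) EX@7 MEM@8 WB@9
I3 ld r5 <- r5: IF@4 ID@7 stall=0 (-) EX@8 MEM@9 WB@10
I4 ld r3 <- r1: IF@7 ID@8 stall=0 (-) EX@9 MEM@10 WB@11
I5 add r3 <- r1,r5: IF@8 ID@9 stall=1 (RAW on I3.r5 (WB@10)) EX@11 MEM@12 WB@13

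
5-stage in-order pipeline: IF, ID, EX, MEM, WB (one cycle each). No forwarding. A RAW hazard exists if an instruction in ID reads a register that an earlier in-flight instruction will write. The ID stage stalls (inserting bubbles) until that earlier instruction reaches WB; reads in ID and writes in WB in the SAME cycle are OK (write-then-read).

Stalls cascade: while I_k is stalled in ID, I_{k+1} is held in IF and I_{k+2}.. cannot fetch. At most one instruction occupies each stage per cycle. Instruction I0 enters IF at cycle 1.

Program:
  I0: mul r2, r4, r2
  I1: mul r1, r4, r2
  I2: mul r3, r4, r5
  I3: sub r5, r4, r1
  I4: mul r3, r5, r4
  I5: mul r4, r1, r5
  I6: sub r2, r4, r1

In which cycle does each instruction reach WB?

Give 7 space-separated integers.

Answer: 5 8 9 11 14 15 18

Derivation:
I0 mul r2 <- r4,r2: IF@1 ID@2 stall=0 (-) EX@3 MEM@4 WB@5
I1 mul r1 <- r4,r2: IF@2 ID@3 stall=2 (RAW on I0.r2 (WB@5)) EX@6 MEM@7 WB@8
I2 mul r3 <- r4,r5: IF@3 ID@6 stall=0 (-) EX@7 MEM@8 WB@9
I3 sub r5 <- r4,r1: IF@6 ID@7 stall=1 (RAW on I1.r1 (WB@8)) EX@9 MEM@10 WB@11
I4 mul r3 <- r5,r4: IF@7 ID@9 stall=2 (RAW on I3.r5 (WB@11)) EX@12 MEM@13 WB@14
I5 mul r4 <- r1,r5: IF@9 ID@12 stall=0 (-) EX@13 MEM@14 WB@15
I6 sub r2 <- r4,r1: IF@12 ID@13 stall=2 (RAW on I5.r4 (WB@15)) EX@16 MEM@17 WB@18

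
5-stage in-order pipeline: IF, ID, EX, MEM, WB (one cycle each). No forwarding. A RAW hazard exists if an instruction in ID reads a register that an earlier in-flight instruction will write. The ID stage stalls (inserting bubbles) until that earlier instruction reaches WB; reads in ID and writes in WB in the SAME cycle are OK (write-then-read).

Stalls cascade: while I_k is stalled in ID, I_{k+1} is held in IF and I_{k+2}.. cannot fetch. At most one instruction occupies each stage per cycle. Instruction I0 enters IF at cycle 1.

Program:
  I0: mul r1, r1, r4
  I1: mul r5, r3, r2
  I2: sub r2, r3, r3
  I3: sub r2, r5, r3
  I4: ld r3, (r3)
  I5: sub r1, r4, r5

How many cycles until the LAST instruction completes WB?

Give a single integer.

I0 mul r1 <- r1,r4: IF@1 ID@2 stall=0 (-) EX@3 MEM@4 WB@5
I1 mul r5 <- r3,r2: IF@2 ID@3 stall=0 (-) EX@4 MEM@5 WB@6
I2 sub r2 <- r3,r3: IF@3 ID@4 stall=0 (-) EX@5 MEM@6 WB@7
I3 sub r2 <- r5,r3: IF@4 ID@5 stall=1 (RAW on I1.r5 (WB@6)) EX@7 MEM@8 WB@9
I4 ld r3 <- r3: IF@5 ID@7 stall=0 (-) EX@8 MEM@9 WB@10
I5 sub r1 <- r4,r5: IF@7 ID@8 stall=0 (-) EX@9 MEM@10 WB@11

Answer: 11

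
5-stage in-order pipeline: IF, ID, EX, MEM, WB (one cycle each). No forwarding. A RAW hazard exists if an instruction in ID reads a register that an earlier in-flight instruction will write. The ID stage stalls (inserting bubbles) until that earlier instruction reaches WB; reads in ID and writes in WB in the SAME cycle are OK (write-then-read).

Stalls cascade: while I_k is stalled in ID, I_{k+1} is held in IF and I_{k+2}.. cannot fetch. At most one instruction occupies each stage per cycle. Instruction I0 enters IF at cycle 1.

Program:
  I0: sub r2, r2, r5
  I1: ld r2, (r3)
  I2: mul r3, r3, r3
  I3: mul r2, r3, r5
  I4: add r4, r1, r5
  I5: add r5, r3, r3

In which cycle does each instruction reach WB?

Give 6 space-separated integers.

Answer: 5 6 7 10 11 12

Derivation:
I0 sub r2 <- r2,r5: IF@1 ID@2 stall=0 (-) EX@3 MEM@4 WB@5
I1 ld r2 <- r3: IF@2 ID@3 stall=0 (-) EX@4 MEM@5 WB@6
I2 mul r3 <- r3,r3: IF@3 ID@4 stall=0 (-) EX@5 MEM@6 WB@7
I3 mul r2 <- r3,r5: IF@4 ID@5 stall=2 (RAW on I2.r3 (WB@7)) EX@8 MEM@9 WB@10
I4 add r4 <- r1,r5: IF@5 ID@8 stall=0 (-) EX@9 MEM@10 WB@11
I5 add r5 <- r3,r3: IF@8 ID@9 stall=0 (-) EX@10 MEM@11 WB@12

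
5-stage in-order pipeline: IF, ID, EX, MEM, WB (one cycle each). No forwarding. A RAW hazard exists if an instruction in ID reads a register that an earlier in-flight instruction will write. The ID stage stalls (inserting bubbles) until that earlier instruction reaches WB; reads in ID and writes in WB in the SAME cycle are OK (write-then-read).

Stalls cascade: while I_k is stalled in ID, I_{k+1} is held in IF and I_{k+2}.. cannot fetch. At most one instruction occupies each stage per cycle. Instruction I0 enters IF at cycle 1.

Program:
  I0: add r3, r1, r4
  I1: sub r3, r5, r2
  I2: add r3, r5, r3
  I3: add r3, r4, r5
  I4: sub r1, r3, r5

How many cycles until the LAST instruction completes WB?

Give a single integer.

Answer: 13

Derivation:
I0 add r3 <- r1,r4: IF@1 ID@2 stall=0 (-) EX@3 MEM@4 WB@5
I1 sub r3 <- r5,r2: IF@2 ID@3 stall=0 (-) EX@4 MEM@5 WB@6
I2 add r3 <- r5,r3: IF@3 ID@4 stall=2 (RAW on I1.r3 (WB@6)) EX@7 MEM@8 WB@9
I3 add r3 <- r4,r5: IF@4 ID@7 stall=0 (-) EX@8 MEM@9 WB@10
I4 sub r1 <- r3,r5: IF@7 ID@8 stall=2 (RAW on I3.r3 (WB@10)) EX@11 MEM@12 WB@13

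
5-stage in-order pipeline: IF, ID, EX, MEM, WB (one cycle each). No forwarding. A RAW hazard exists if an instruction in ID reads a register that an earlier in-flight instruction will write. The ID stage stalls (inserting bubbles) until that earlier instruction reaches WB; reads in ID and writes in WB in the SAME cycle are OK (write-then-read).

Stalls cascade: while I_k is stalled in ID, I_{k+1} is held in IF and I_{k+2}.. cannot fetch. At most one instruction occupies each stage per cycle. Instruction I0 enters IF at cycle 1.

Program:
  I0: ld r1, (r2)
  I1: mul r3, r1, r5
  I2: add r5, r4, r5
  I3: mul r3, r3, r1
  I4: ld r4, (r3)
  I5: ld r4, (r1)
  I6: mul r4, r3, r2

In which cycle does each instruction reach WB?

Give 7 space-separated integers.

I0 ld r1 <- r2: IF@1 ID@2 stall=0 (-) EX@3 MEM@4 WB@5
I1 mul r3 <- r1,r5: IF@2 ID@3 stall=2 (RAW on I0.r1 (WB@5)) EX@6 MEM@7 WB@8
I2 add r5 <- r4,r5: IF@3 ID@6 stall=0 (-) EX@7 MEM@8 WB@9
I3 mul r3 <- r3,r1: IF@6 ID@7 stall=1 (RAW on I1.r3 (WB@8)) EX@9 MEM@10 WB@11
I4 ld r4 <- r3: IF@7 ID@9 stall=2 (RAW on I3.r3 (WB@11)) EX@12 MEM@13 WB@14
I5 ld r4 <- r1: IF@9 ID@12 stall=0 (-) EX@13 MEM@14 WB@15
I6 mul r4 <- r3,r2: IF@12 ID@13 stall=0 (-) EX@14 MEM@15 WB@16

Answer: 5 8 9 11 14 15 16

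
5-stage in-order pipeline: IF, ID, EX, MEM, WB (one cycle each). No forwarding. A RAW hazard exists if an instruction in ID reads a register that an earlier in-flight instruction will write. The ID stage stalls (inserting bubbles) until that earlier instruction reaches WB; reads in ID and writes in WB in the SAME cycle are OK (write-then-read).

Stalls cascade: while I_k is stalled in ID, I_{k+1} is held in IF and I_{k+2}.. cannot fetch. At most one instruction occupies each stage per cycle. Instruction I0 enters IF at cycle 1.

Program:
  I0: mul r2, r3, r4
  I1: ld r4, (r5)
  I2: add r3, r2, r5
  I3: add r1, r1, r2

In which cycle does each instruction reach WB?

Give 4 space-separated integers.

Answer: 5 6 8 9

Derivation:
I0 mul r2 <- r3,r4: IF@1 ID@2 stall=0 (-) EX@3 MEM@4 WB@5
I1 ld r4 <- r5: IF@2 ID@3 stall=0 (-) EX@4 MEM@5 WB@6
I2 add r3 <- r2,r5: IF@3 ID@4 stall=1 (RAW on I0.r2 (WB@5)) EX@6 MEM@7 WB@8
I3 add r1 <- r1,r2: IF@4 ID@6 stall=0 (-) EX@7 MEM@8 WB@9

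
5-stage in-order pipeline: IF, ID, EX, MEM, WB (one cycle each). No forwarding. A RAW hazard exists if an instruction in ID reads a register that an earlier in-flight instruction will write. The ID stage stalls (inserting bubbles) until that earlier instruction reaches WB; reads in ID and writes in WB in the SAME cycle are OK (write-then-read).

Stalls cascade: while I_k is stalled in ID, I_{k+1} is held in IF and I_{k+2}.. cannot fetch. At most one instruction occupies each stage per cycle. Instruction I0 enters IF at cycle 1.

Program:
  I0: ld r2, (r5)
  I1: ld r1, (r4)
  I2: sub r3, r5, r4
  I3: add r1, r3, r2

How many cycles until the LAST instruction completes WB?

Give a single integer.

Answer: 10

Derivation:
I0 ld r2 <- r5: IF@1 ID@2 stall=0 (-) EX@3 MEM@4 WB@5
I1 ld r1 <- r4: IF@2 ID@3 stall=0 (-) EX@4 MEM@5 WB@6
I2 sub r3 <- r5,r4: IF@3 ID@4 stall=0 (-) EX@5 MEM@6 WB@7
I3 add r1 <- r3,r2: IF@4 ID@5 stall=2 (RAW on I2.r3 (WB@7)) EX@8 MEM@9 WB@10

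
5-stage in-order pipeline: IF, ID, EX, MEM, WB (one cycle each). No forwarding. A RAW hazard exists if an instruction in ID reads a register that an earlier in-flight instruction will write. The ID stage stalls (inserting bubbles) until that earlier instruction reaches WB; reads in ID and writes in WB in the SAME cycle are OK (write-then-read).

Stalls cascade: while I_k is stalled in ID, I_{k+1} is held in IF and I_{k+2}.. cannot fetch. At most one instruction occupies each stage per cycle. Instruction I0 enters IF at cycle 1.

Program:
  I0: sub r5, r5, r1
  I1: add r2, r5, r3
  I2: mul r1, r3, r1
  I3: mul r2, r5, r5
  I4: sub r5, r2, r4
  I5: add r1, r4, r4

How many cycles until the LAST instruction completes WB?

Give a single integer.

I0 sub r5 <- r5,r1: IF@1 ID@2 stall=0 (-) EX@3 MEM@4 WB@5
I1 add r2 <- r5,r3: IF@2 ID@3 stall=2 (RAW on I0.r5 (WB@5)) EX@6 MEM@7 WB@8
I2 mul r1 <- r3,r1: IF@3 ID@6 stall=0 (-) EX@7 MEM@8 WB@9
I3 mul r2 <- r5,r5: IF@6 ID@7 stall=0 (-) EX@8 MEM@9 WB@10
I4 sub r5 <- r2,r4: IF@7 ID@8 stall=2 (RAW on I3.r2 (WB@10)) EX@11 MEM@12 WB@13
I5 add r1 <- r4,r4: IF@8 ID@11 stall=0 (-) EX@12 MEM@13 WB@14

Answer: 14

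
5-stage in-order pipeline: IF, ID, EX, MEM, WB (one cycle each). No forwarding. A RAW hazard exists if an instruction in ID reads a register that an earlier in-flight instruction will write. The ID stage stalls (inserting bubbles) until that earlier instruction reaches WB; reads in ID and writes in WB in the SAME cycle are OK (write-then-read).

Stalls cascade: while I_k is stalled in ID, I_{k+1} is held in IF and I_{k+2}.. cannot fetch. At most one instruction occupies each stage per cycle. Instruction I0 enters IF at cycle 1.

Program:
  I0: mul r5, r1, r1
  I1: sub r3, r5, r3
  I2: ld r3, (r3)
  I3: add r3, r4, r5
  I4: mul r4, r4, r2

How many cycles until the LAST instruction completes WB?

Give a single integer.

Answer: 13

Derivation:
I0 mul r5 <- r1,r1: IF@1 ID@2 stall=0 (-) EX@3 MEM@4 WB@5
I1 sub r3 <- r5,r3: IF@2 ID@3 stall=2 (RAW on I0.r5 (WB@5)) EX@6 MEM@7 WB@8
I2 ld r3 <- r3: IF@3 ID@6 stall=2 (RAW on I1.r3 (WB@8)) EX@9 MEM@10 WB@11
I3 add r3 <- r4,r5: IF@6 ID@9 stall=0 (-) EX@10 MEM@11 WB@12
I4 mul r4 <- r4,r2: IF@9 ID@10 stall=0 (-) EX@11 MEM@12 WB@13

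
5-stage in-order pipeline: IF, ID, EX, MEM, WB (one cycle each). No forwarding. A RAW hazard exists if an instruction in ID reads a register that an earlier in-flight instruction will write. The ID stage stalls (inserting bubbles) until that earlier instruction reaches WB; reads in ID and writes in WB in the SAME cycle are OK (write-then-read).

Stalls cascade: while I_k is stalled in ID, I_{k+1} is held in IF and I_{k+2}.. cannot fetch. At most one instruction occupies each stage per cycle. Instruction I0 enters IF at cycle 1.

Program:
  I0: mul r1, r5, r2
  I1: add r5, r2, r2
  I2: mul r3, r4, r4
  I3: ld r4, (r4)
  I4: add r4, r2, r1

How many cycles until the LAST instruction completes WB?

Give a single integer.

Answer: 9

Derivation:
I0 mul r1 <- r5,r2: IF@1 ID@2 stall=0 (-) EX@3 MEM@4 WB@5
I1 add r5 <- r2,r2: IF@2 ID@3 stall=0 (-) EX@4 MEM@5 WB@6
I2 mul r3 <- r4,r4: IF@3 ID@4 stall=0 (-) EX@5 MEM@6 WB@7
I3 ld r4 <- r4: IF@4 ID@5 stall=0 (-) EX@6 MEM@7 WB@8
I4 add r4 <- r2,r1: IF@5 ID@6 stall=0 (-) EX@7 MEM@8 WB@9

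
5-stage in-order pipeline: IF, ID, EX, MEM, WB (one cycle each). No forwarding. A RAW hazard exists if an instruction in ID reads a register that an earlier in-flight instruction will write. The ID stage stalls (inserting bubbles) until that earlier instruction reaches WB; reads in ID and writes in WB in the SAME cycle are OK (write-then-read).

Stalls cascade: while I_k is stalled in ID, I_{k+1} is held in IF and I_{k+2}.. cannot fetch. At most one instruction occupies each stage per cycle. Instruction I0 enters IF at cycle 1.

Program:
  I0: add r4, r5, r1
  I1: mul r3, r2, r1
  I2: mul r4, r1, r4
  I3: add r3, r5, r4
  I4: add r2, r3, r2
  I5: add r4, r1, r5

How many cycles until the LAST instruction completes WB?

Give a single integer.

Answer: 15

Derivation:
I0 add r4 <- r5,r1: IF@1 ID@2 stall=0 (-) EX@3 MEM@4 WB@5
I1 mul r3 <- r2,r1: IF@2 ID@3 stall=0 (-) EX@4 MEM@5 WB@6
I2 mul r4 <- r1,r4: IF@3 ID@4 stall=1 (RAW on I0.r4 (WB@5)) EX@6 MEM@7 WB@8
I3 add r3 <- r5,r4: IF@4 ID@6 stall=2 (RAW on I2.r4 (WB@8)) EX@9 MEM@10 WB@11
I4 add r2 <- r3,r2: IF@6 ID@9 stall=2 (RAW on I3.r3 (WB@11)) EX@12 MEM@13 WB@14
I5 add r4 <- r1,r5: IF@9 ID@12 stall=0 (-) EX@13 MEM@14 WB@15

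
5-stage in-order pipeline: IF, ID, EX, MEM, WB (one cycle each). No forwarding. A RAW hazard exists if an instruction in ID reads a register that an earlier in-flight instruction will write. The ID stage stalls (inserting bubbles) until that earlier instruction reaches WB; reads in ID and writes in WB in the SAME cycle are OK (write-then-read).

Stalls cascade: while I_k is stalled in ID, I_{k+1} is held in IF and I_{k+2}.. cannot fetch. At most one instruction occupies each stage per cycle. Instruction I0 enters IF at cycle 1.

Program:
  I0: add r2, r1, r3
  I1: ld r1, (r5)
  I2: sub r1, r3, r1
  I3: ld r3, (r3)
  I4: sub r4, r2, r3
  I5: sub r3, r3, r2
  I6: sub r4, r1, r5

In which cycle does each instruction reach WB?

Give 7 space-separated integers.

Answer: 5 6 9 10 13 14 15

Derivation:
I0 add r2 <- r1,r3: IF@1 ID@2 stall=0 (-) EX@3 MEM@4 WB@5
I1 ld r1 <- r5: IF@2 ID@3 stall=0 (-) EX@4 MEM@5 WB@6
I2 sub r1 <- r3,r1: IF@3 ID@4 stall=2 (RAW on I1.r1 (WB@6)) EX@7 MEM@8 WB@9
I3 ld r3 <- r3: IF@4 ID@7 stall=0 (-) EX@8 MEM@9 WB@10
I4 sub r4 <- r2,r3: IF@7 ID@8 stall=2 (RAW on I3.r3 (WB@10)) EX@11 MEM@12 WB@13
I5 sub r3 <- r3,r2: IF@8 ID@11 stall=0 (-) EX@12 MEM@13 WB@14
I6 sub r4 <- r1,r5: IF@11 ID@12 stall=0 (-) EX@13 MEM@14 WB@15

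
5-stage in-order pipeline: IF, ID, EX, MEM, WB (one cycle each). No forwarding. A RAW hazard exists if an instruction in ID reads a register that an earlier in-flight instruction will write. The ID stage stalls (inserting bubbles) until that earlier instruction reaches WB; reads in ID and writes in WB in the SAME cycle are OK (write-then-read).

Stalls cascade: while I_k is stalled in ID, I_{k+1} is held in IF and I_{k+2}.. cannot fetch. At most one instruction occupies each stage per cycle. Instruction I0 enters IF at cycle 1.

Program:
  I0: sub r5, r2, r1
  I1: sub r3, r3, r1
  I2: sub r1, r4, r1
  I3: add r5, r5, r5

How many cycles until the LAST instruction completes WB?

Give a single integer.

Answer: 8

Derivation:
I0 sub r5 <- r2,r1: IF@1 ID@2 stall=0 (-) EX@3 MEM@4 WB@5
I1 sub r3 <- r3,r1: IF@2 ID@3 stall=0 (-) EX@4 MEM@5 WB@6
I2 sub r1 <- r4,r1: IF@3 ID@4 stall=0 (-) EX@5 MEM@6 WB@7
I3 add r5 <- r5,r5: IF@4 ID@5 stall=0 (-) EX@6 MEM@7 WB@8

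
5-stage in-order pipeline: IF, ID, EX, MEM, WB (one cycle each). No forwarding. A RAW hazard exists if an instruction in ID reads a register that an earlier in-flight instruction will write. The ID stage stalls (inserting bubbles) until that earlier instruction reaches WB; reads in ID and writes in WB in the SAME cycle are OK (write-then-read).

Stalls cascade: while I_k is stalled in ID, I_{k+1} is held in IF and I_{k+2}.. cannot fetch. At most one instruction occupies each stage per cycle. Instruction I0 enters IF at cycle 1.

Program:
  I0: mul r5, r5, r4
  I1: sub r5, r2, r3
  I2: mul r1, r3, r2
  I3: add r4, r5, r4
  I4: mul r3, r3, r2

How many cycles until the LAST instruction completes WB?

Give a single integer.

Answer: 10

Derivation:
I0 mul r5 <- r5,r4: IF@1 ID@2 stall=0 (-) EX@3 MEM@4 WB@5
I1 sub r5 <- r2,r3: IF@2 ID@3 stall=0 (-) EX@4 MEM@5 WB@6
I2 mul r1 <- r3,r2: IF@3 ID@4 stall=0 (-) EX@5 MEM@6 WB@7
I3 add r4 <- r5,r4: IF@4 ID@5 stall=1 (RAW on I1.r5 (WB@6)) EX@7 MEM@8 WB@9
I4 mul r3 <- r3,r2: IF@5 ID@7 stall=0 (-) EX@8 MEM@9 WB@10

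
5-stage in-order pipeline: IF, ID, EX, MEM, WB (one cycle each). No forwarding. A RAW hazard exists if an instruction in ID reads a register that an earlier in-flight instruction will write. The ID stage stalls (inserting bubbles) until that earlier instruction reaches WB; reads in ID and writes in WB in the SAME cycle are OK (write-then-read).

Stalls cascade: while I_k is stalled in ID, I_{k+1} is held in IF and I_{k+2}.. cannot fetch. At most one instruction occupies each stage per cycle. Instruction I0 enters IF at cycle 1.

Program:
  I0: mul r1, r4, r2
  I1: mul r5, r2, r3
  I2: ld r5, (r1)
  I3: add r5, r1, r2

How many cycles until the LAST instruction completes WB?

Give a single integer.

I0 mul r1 <- r4,r2: IF@1 ID@2 stall=0 (-) EX@3 MEM@4 WB@5
I1 mul r5 <- r2,r3: IF@2 ID@3 stall=0 (-) EX@4 MEM@5 WB@6
I2 ld r5 <- r1: IF@3 ID@4 stall=1 (RAW on I0.r1 (WB@5)) EX@6 MEM@7 WB@8
I3 add r5 <- r1,r2: IF@4 ID@6 stall=0 (-) EX@7 MEM@8 WB@9

Answer: 9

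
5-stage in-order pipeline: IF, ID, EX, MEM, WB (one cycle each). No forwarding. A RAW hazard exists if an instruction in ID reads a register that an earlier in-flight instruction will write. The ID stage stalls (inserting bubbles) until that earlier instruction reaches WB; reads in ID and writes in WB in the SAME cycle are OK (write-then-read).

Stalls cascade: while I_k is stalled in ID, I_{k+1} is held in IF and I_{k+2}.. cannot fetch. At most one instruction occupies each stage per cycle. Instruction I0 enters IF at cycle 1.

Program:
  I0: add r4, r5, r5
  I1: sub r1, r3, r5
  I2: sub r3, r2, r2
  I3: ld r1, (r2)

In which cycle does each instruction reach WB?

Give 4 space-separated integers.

Answer: 5 6 7 8

Derivation:
I0 add r4 <- r5,r5: IF@1 ID@2 stall=0 (-) EX@3 MEM@4 WB@5
I1 sub r1 <- r3,r5: IF@2 ID@3 stall=0 (-) EX@4 MEM@5 WB@6
I2 sub r3 <- r2,r2: IF@3 ID@4 stall=0 (-) EX@5 MEM@6 WB@7
I3 ld r1 <- r2: IF@4 ID@5 stall=0 (-) EX@6 MEM@7 WB@8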